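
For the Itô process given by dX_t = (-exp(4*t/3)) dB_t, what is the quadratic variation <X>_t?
<X>_t = 3*exp(8*t/3)/8 - 3/8

For an Itô process dX_t = a(t) dt + b(t) dB_t, the quadratic variation is <X>_t = int_0^t b(s)^2 ds (the drift term does not contribute). Here b(s) = -exp(4*s/3), so
  b(s)^2 = exp(8*s/3).
Integrating from 0 to t:
  <X>_t = int_0^t (exp(8*s/3)) ds = 3*exp(8*t/3)/8 - 3/8.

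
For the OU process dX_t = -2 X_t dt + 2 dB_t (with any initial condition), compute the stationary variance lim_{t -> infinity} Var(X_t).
lim Var(X_t) = 1

The OU SDE dX = -theta X dt + sigma dB admits the integrating factor exp(theta t): d(exp(theta t) X_t) = sigma exp(theta t) dB_t. Integrating from 0 to t gives X_t = x_0 * exp(-theta t) + sigma * int_0^t exp(-theta (t-s)) dB_s for any initial x_0. The Itô integral has variance (by the Itô isometry) sigma^2 * int_0^t exp(-2 theta (t - s)) ds = sigma^2 * (1 - exp(-2 theta t)) / (2 theta), independent of x_0.
With theta = 2, sigma = 2:
  Var(X_t) = (2)^2 * (1 - exp(-2*2 t)) / (2 * 2) = 1 - exp(-4*t).
As t -> infinity, exp(-2*2 t) -> 0, so the stationary variance is sigma^2 / (2 theta) = 1.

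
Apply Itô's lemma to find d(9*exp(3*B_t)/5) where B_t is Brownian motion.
d(9*exp(3*B_t)/5) = (81*exp(3*B_t)/10) dt + (27*exp(3*B_t)/5) dB_t

Itô's formula for f(B_t) gives d f(B_t) = f'(B_t) dB_t + (1/2) f''(B_t) dt. Compute derivatives of f(x) = 9*exp(3*x)/5:
  f'(x)  = 27*exp(3*x)/5
  f''(x) = 81*exp(3*x)/5
Substitute x = B_t and multiply the f'' term by 1/2:
  drift     = (1/2) * (81*exp(3*x)/5) evaluated at B_t = 81*exp(3*B_t)/10
  diffusion = (27*exp(3*x)/5) evaluated at B_t = 27*exp(3*B_t)/5
Therefore d(9*exp(3*B_t)/5) = (81*exp(3*B_t)/10) dt + (27*exp(3*B_t)/5) dB_t.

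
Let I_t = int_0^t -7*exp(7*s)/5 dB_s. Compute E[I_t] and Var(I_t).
E[I_t] = 0; Var(I_t) = 7*exp(14*t)/50 - 7/50

The Itô integral of a deterministic integrand f(s) has mean 0 because each increment f(s) * (B_{s+ds} - B_s) has mean 0. By the Itô isometry:
  Var( int_0^t f(s) dB_s ) = E[ (int_0^t f(s) dB_s)^2 ] = int_0^t f(s)^2 ds.
Here f(s) = -7*exp(7*s)/5, so f(s)^2 = 49*exp(14*s)/25. Integrate:
  int_0^t (49*exp(14*s)/25) ds = 7*exp(14*t)/50 - 7/50.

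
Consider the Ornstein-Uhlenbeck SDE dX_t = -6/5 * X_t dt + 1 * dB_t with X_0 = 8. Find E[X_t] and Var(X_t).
E[X_t] = 8*exp(-6*t/5); Var(X_t) = 5/12 - 5*exp(-12*t/5)/12

The OU SDE dX = -theta X dt + sigma dB admits the integrating factor exp(theta t): d(exp(theta t) X_t) = sigma exp(theta t) dB_t. Integrating from 0 to t:
  X_t = x_0 * exp(-theta t) + sigma * int_0^t exp(-theta (t-s)) dB_s.
The Itô integral has mean 0 and (by the Itô isometry) variance sigma^2 * int_0^t exp(-2 theta (t - s)) ds = sigma^2 * (1 - exp(-2 theta t)) / (2 theta).
With theta = 6/5, sigma = 1, x_0 = 8:
  E[X_t] = 8 * exp(-6/5 t) = 8*exp(-6*t/5)
  Var(X_t) = (1)^2 * (1 - exp(-2*6/5 t)) / (2 * 6/5) = 5/12 - 5*exp(-12*t/5)/12.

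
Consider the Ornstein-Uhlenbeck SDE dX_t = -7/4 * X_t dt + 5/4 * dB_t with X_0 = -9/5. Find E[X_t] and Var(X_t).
E[X_t] = -9*exp(-7*t/4)/5; Var(X_t) = 25/56 - 25*exp(-7*t/2)/56

The OU SDE dX = -theta X dt + sigma dB admits the integrating factor exp(theta t): d(exp(theta t) X_t) = sigma exp(theta t) dB_t. Integrating from 0 to t:
  X_t = x_0 * exp(-theta t) + sigma * int_0^t exp(-theta (t-s)) dB_s.
The Itô integral has mean 0 and (by the Itô isometry) variance sigma^2 * int_0^t exp(-2 theta (t - s)) ds = sigma^2 * (1 - exp(-2 theta t)) / (2 theta).
With theta = 7/4, sigma = 5/4, x_0 = -9/5:
  E[X_t] = -9/5 * exp(-7/4 t) = -9*exp(-7*t/4)/5
  Var(X_t) = (5/4)^2 * (1 - exp(-2*7/4 t)) / (2 * 7/4) = 25/56 - 25*exp(-7*t/2)/56.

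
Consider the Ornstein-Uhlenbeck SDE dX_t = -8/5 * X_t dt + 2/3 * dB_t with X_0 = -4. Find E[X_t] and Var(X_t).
E[X_t] = -4*exp(-8*t/5); Var(X_t) = 5/36 - 5*exp(-16*t/5)/36

The OU SDE dX = -theta X dt + sigma dB admits the integrating factor exp(theta t): d(exp(theta t) X_t) = sigma exp(theta t) dB_t. Integrating from 0 to t:
  X_t = x_0 * exp(-theta t) + sigma * int_0^t exp(-theta (t-s)) dB_s.
The Itô integral has mean 0 and (by the Itô isometry) variance sigma^2 * int_0^t exp(-2 theta (t - s)) ds = sigma^2 * (1 - exp(-2 theta t)) / (2 theta).
With theta = 8/5, sigma = 2/3, x_0 = -4:
  E[X_t] = -4 * exp(-8/5 t) = -4*exp(-8*t/5)
  Var(X_t) = (2/3)^2 * (1 - exp(-2*8/5 t)) / (2 * 8/5) = 5/36 - 5*exp(-16*t/5)/36.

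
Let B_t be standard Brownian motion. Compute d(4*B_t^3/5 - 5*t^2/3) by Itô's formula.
d(4*B_t^3/5 - 5*t^2/3) = (12*B_t/5 - 10*t/3) dt + (12*B_t^2/5) dB_t

Itô's formula for f(t, x): d f(t, B_t) = (f_t + (1/2) f_xx) dt + f_x dB_t. Compute partials of f(t, x) = -5*t^2/3 + 4*x^3/5:
  f_t(t,x)  = -10*t/3
  f_x(t,x)  = 12*x^2/5
  f_xx(t,x) = 24*x/5
Assemble drift = f_t + (1/2) f_xx = -10*t/3 + 12*x/5 and diffusion = f_x = 12*x^2/5. Substituting x = B_t:
  d(4*B_t^3/5 - 5*t^2/3) = (12*B_t/5 - 10*t/3) dt + (12*B_t^2/5) dB_t.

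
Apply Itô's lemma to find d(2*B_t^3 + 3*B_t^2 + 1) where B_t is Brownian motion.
d(2*B_t^3 + 3*B_t^2 + 1) = (6*B_t + 3) dt + (6*B_t*(B_t + 1)) dB_t

Itô's formula for f(B_t) gives d f(B_t) = f'(B_t) dB_t + (1/2) f''(B_t) dt. Compute derivatives of f(x) = 2*x^3 + 3*x^2 + 1:
  f'(x)  = 6*x*(x + 1)
  f''(x) = 12*x + 6
Substitute x = B_t and multiply the f'' term by 1/2:
  drift     = (1/2) * (12*x + 6) evaluated at B_t = 6*B_t + 3
  diffusion = (6*x*(x + 1)) evaluated at B_t = 6*B_t*(B_t + 1)
Therefore d(2*B_t^3 + 3*B_t^2 + 1) = (6*B_t + 3) dt + (6*B_t*(B_t + 1)) dB_t.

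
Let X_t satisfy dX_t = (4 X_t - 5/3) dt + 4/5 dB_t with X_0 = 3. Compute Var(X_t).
Var(X_t) = 2*exp(8*t)/25 - 2/25

The variance V(t) = Var(X_t) satisfies V'(t) = 2 a V(t) + c^2 with V(0) = 0 (drift coefficient is linear in X, diffusion is constant). With a = 4, c = 4/5, the solution is
  V(t) = (c^2 / (2 a)) * (exp(2 a t) - 1)
       = ((4/5)^2 / (2*4)) * (exp(8 t) - 1)
       = 2*exp(8*t)/25 - 2/25.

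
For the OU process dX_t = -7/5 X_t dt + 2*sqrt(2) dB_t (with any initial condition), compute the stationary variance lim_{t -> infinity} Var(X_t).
lim Var(X_t) = 20/7

The OU SDE dX = -theta X dt + sigma dB admits the integrating factor exp(theta t): d(exp(theta t) X_t) = sigma exp(theta t) dB_t. Integrating from 0 to t gives X_t = x_0 * exp(-theta t) + sigma * int_0^t exp(-theta (t-s)) dB_s for any initial x_0. The Itô integral has variance (by the Itô isometry) sigma^2 * int_0^t exp(-2 theta (t - s)) ds = sigma^2 * (1 - exp(-2 theta t)) / (2 theta), independent of x_0.
With theta = 7/5, sigma = 2*sqrt(2):
  Var(X_t) = (2*sqrt(2))^2 * (1 - exp(-2*7/5 t)) / (2 * 7/5) = 20/7 - 20*exp(-14*t/5)/7.
As t -> infinity, exp(-2*7/5 t) -> 0, so the stationary variance is sigma^2 / (2 theta) = 20/7.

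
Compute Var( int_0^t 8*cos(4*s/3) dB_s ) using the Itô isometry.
Var = 32*t + 24*sin(4*t/3)*cos(4*t/3)

The Itô integral of a deterministic integrand f(s) has mean 0 because each increment f(s) * (B_{s+ds} - B_s) has mean 0. By the Itô isometry:
  Var( int_0^t f(s) dB_s ) = E[ (int_0^t f(s) dB_s)^2 ] = int_0^t f(s)^2 ds.
Here f(s) = 8*cos(4*s/3), so f(s)^2 = 64*cos(4*s/3)^2. Integrate:
  int_0^t (64*cos(4*s/3)^2) ds = 32*t + 24*sin(4*t/3)*cos(4*t/3).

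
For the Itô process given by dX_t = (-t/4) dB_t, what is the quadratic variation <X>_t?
<X>_t = t^3/48

For an Itô process dX_t = a(t) dt + b(t) dB_t, the quadratic variation is <X>_t = int_0^t b(s)^2 ds (the drift term does not contribute). Here b(s) = -s/4, so
  b(s)^2 = s^2/16.
Integrating from 0 to t:
  <X>_t = int_0^t (s^2/16) ds = t^3/48.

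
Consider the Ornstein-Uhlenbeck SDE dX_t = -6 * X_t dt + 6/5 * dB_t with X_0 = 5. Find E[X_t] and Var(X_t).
E[X_t] = 5*exp(-6*t); Var(X_t) = 3/25 - 3*exp(-12*t)/25

The OU SDE dX = -theta X dt + sigma dB admits the integrating factor exp(theta t): d(exp(theta t) X_t) = sigma exp(theta t) dB_t. Integrating from 0 to t:
  X_t = x_0 * exp(-theta t) + sigma * int_0^t exp(-theta (t-s)) dB_s.
The Itô integral has mean 0 and (by the Itô isometry) variance sigma^2 * int_0^t exp(-2 theta (t - s)) ds = sigma^2 * (1 - exp(-2 theta t)) / (2 theta).
With theta = 6, sigma = 6/5, x_0 = 5:
  E[X_t] = 5 * exp(-6 t) = 5*exp(-6*t)
  Var(X_t) = (6/5)^2 * (1 - exp(-2*6 t)) / (2 * 6) = 3/25 - 3*exp(-12*t)/25.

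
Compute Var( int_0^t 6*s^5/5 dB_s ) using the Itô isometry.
Var = 36*t^11/275

The Itô integral of a deterministic integrand f(s) has mean 0 because each increment f(s) * (B_{s+ds} - B_s) has mean 0. By the Itô isometry:
  Var( int_0^t f(s) dB_s ) = E[ (int_0^t f(s) dB_s)^2 ] = int_0^t f(s)^2 ds.
Here f(s) = 6*s^5/5, so f(s)^2 = 36*s^10/25. Integrate:
  int_0^t (36*s^10/25) ds = 36*t^11/275.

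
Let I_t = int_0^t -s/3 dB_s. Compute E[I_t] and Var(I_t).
E[I_t] = 0; Var(I_t) = t^3/27

The Itô integral of a deterministic integrand f(s) has mean 0 because each increment f(s) * (B_{s+ds} - B_s) has mean 0. By the Itô isometry:
  Var( int_0^t f(s) dB_s ) = E[ (int_0^t f(s) dB_s)^2 ] = int_0^t f(s)^2 ds.
Here f(s) = -s/3, so f(s)^2 = s^2/9. Integrate:
  int_0^t (s^2/9) ds = t^3/27.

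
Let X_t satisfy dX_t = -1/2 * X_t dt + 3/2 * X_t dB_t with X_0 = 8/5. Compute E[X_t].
E[X_t] = 8*exp(-t/2)/5

For GBM dX = mu X dt + sigma X dB with X_0 = x_0, apply Itô to Y = log X: dY = (mu - sigma^2/2) dt + sigma dB, so Y_t = log(x_0) + (mu - sigma^2/2) t + sigma B_t and hence X_t = x_0 * exp((mu - sigma^2/2) t + sigma B_t).
With mu = -1/2, sigma = 3/2, x_0 = 8/5, this gives:
  X_t = 8/5 * exp((-13/8) * t + (3/2) * B_t).
Since sigma*B_t ~ Normal(0, sigma^2 t), E[exp(sigma*B_t)] = exp(sigma^2 t / 2); so E[X_t] = x_0 * exp((mu - sigma^2/2) t) * exp(sigma^2 t / 2) = x_0 * exp(mu t) = 8*exp(-t/2)/5.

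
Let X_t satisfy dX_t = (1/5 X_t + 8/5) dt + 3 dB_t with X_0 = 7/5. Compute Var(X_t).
Var(X_t) = 45*exp(2*t/5)/2 - 45/2

The variance V(t) = Var(X_t) satisfies V'(t) = 2 a V(t) + c^2 with V(0) = 0 (drift coefficient is linear in X, diffusion is constant). With a = 1/5, c = 3, the solution is
  V(t) = (c^2 / (2 a)) * (exp(2 a t) - 1)
       = (3^2 / (2*(1/5))) * (exp((2/5) t) - 1)
       = 45*exp(2*t/5)/2 - 45/2.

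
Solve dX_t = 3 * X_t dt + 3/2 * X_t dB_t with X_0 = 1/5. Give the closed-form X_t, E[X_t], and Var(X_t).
X_t = 1/5 * exp((15/8) t + (3/2) B_t); E[X_t] = exp(3*t)/5; Var(X_t) = (exp(9*t/4) - 1)*exp(6*t)/25

For GBM dX = mu X dt + sigma X dB with X_0 = x_0, apply Itô to Y = log X: dY = (mu - sigma^2/2) dt + sigma dB, so Y_t = log(x_0) + (mu - sigma^2/2) t + sigma B_t and hence X_t = x_0 * exp((mu - sigma^2/2) t + sigma B_t).
With mu = 3, sigma = 3/2, x_0 = 1/5, this gives:
  X_t = 1/5 * exp((15/8) * t + (3/2) * B_t).
Since sigma*B_t ~ Normal(0, sigma^2 t), E[exp(sigma*B_t)] = exp(sigma^2 t / 2); so E[X_t] = x_0 * exp((mu - sigma^2/2) t) * exp(sigma^2 t / 2) = x_0 * exp(mu t) = exp(3*t)/5.
Var(X_t) = E[X_t^2] - (E[X_t])^2 = x_0^2 * exp(2 mu t) * (exp(sigma^2 t) - 1) = (exp(9*t/4) - 1)*exp(6*t)/25.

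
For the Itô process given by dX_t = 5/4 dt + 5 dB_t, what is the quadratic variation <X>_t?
<X>_t = 25*t

For an Itô process dX_t = a(t) dt + b(t) dB_t, the quadratic variation is <X>_t = int_0^t b(s)^2 ds (the drift term does not contribute). Here b(s) = 5, so
  b(s)^2 = 25.
Integrating from 0 to t:
  <X>_t = int_0^t (25) ds = 25*t.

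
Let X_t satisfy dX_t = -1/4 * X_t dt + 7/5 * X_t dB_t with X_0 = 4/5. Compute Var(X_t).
Var(X_t) = (16*exp(49*t/25) - 16)*exp(-t/2)/25

For GBM dX = mu X dt + sigma X dB with X_0 = x_0, apply Itô to Y = log X: dY = (mu - sigma^2/2) dt + sigma dB, so Y_t = log(x_0) + (mu - sigma^2/2) t + sigma B_t and hence X_t = x_0 * exp((mu - sigma^2/2) t + sigma B_t).
With mu = -1/4, sigma = 7/5, x_0 = 4/5, this gives:
  X_t = 4/5 * exp((-123/100) * t + (7/5) * B_t).
Since sigma*B_t ~ Normal(0, sigma^2 t), E[exp(sigma*B_t)] = exp(sigma^2 t / 2); so E[X_t] = x_0 * exp((mu - sigma^2/2) t) * exp(sigma^2 t / 2) = x_0 * exp(mu t) = 4*exp(-t/4)/5.
Var(X_t) = E[X_t^2] - (E[X_t])^2 = x_0^2 * exp(2 mu t) * (exp(sigma^2 t) - 1) = (16*exp(49*t/25) - 16)*exp(-t/2)/25.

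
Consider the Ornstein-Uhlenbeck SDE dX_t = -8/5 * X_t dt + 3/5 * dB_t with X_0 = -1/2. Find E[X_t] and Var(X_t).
E[X_t] = -exp(-8*t/5)/2; Var(X_t) = 9/80 - 9*exp(-16*t/5)/80

The OU SDE dX = -theta X dt + sigma dB admits the integrating factor exp(theta t): d(exp(theta t) X_t) = sigma exp(theta t) dB_t. Integrating from 0 to t:
  X_t = x_0 * exp(-theta t) + sigma * int_0^t exp(-theta (t-s)) dB_s.
The Itô integral has mean 0 and (by the Itô isometry) variance sigma^2 * int_0^t exp(-2 theta (t - s)) ds = sigma^2 * (1 - exp(-2 theta t)) / (2 theta).
With theta = 8/5, sigma = 3/5, x_0 = -1/2:
  E[X_t] = -1/2 * exp(-8/5 t) = -exp(-8*t/5)/2
  Var(X_t) = (3/5)^2 * (1 - exp(-2*8/5 t)) / (2 * 8/5) = 9/80 - 9*exp(-16*t/5)/80.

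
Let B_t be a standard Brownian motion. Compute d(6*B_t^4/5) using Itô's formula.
d(6*B_t^4/5) = (36*B_t^2/5) dt + (24*B_t^3/5) dB_t

Itô's formula for f(B_t) gives d f(B_t) = f'(B_t) dB_t + (1/2) f''(B_t) dt. Compute derivatives of f(x) = 6*x^4/5:
  f'(x)  = 24*x^3/5
  f''(x) = 72*x^2/5
Substitute x = B_t and multiply the f'' term by 1/2:
  drift     = (1/2) * (72*x^2/5) evaluated at B_t = 36*B_t^2/5
  diffusion = (24*x^3/5) evaluated at B_t = 24*B_t^3/5
Therefore d(6*B_t^4/5) = (36*B_t^2/5) dt + (24*B_t^3/5) dB_t.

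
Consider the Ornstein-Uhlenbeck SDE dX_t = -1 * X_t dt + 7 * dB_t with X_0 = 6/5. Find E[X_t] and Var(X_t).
E[X_t] = 6*exp(-t)/5; Var(X_t) = 49/2 - 49*exp(-2*t)/2

The OU SDE dX = -theta X dt + sigma dB admits the integrating factor exp(theta t): d(exp(theta t) X_t) = sigma exp(theta t) dB_t. Integrating from 0 to t:
  X_t = x_0 * exp(-theta t) + sigma * int_0^t exp(-theta (t-s)) dB_s.
The Itô integral has mean 0 and (by the Itô isometry) variance sigma^2 * int_0^t exp(-2 theta (t - s)) ds = sigma^2 * (1 - exp(-2 theta t)) / (2 theta).
With theta = 1, sigma = 7, x_0 = 6/5:
  E[X_t] = 6/5 * exp(-1 t) = 6*exp(-t)/5
  Var(X_t) = (7)^2 * (1 - exp(-2*1 t)) / (2 * 1) = 49/2 - 49*exp(-2*t)/2.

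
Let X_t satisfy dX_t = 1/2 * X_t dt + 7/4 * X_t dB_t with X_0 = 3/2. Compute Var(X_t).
Var(X_t) = 9*(exp(49*t/16) - 1)*exp(t)/4

For GBM dX = mu X dt + sigma X dB with X_0 = x_0, apply Itô to Y = log X: dY = (mu - sigma^2/2) dt + sigma dB, so Y_t = log(x_0) + (mu - sigma^2/2) t + sigma B_t and hence X_t = x_0 * exp((mu - sigma^2/2) t + sigma B_t).
With mu = 1/2, sigma = 7/4, x_0 = 3/2, this gives:
  X_t = 3/2 * exp((-33/32) * t + (7/4) * B_t).
Since sigma*B_t ~ Normal(0, sigma^2 t), E[exp(sigma*B_t)] = exp(sigma^2 t / 2); so E[X_t] = x_0 * exp((mu - sigma^2/2) t) * exp(sigma^2 t / 2) = x_0 * exp(mu t) = 3*exp(t/2)/2.
Var(X_t) = E[X_t^2] - (E[X_t])^2 = x_0^2 * exp(2 mu t) * (exp(sigma^2 t) - 1) = 9*(exp(49*t/16) - 1)*exp(t)/4.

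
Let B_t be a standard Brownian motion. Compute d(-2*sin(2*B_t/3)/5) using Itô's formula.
d(-2*sin(2*B_t/3)/5) = (4*sin(2*B_t/3)/45) dt + (-4*cos(2*B_t/3)/15) dB_t

Itô's formula for f(B_t) gives d f(B_t) = f'(B_t) dB_t + (1/2) f''(B_t) dt. Compute derivatives of f(x) = -2*sin(2*x/3)/5:
  f'(x)  = -4*cos(2*x/3)/15
  f''(x) = 8*sin(2*x/3)/45
Substitute x = B_t and multiply the f'' term by 1/2:
  drift     = (1/2) * (8*sin(2*x/3)/45) evaluated at B_t = 4*sin(2*B_t/3)/45
  diffusion = (-4*cos(2*x/3)/15) evaluated at B_t = -4*cos(2*B_t/3)/15
Therefore d(-2*sin(2*B_t/3)/5) = (4*sin(2*B_t/3)/45) dt + (-4*cos(2*B_t/3)/15) dB_t.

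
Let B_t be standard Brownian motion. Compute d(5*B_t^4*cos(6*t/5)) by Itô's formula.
d(5*B_t^4*cos(6*t/5)) = (6*B_t^2*(-B_t^2*sin(6*t/5) + 5*cos(6*t/5))) dt + (20*B_t^3*cos(6*t/5)) dB_t

Itô's formula for f(t, x): d f(t, B_t) = (f_t + (1/2) f_xx) dt + f_x dB_t. Compute partials of f(t, x) = 5*x^4*cos(6*t/5):
  f_t(t,x)  = -6*x^4*sin(6*t/5)
  f_x(t,x)  = 20*x^3*cos(6*t/5)
  f_xx(t,x) = 60*x^2*cos(6*t/5)
Assemble drift = f_t + (1/2) f_xx = 6*x^2*(-x^2*sin(6*t/5) + 5*cos(6*t/5)) and diffusion = f_x = 20*x^3*cos(6*t/5). Substituting x = B_t:
  d(5*B_t^4*cos(6*t/5)) = (6*B_t^2*(-B_t^2*sin(6*t/5) + 5*cos(6*t/5))) dt + (20*B_t^3*cos(6*t/5)) dB_t.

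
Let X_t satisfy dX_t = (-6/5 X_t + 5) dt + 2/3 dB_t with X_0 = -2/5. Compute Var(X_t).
Var(X_t) = 5/27 - 5*exp(-12*t/5)/27

The variance V(t) = Var(X_t) satisfies V'(t) = 2 a V(t) + c^2 with V(0) = 0 (drift coefficient is linear in X, diffusion is constant). With a = -6/5, c = 2/3, the solution is
  V(t) = (c^2 / (2 a)) * (exp(2 a t) - 1)
       = ((2/3)^2 / (2*(-6/5))) * (exp((-12/5) t) - 1)
       = 5/27 - 5*exp(-12*t/5)/27.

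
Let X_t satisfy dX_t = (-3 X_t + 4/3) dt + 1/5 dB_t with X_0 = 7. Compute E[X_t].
E[X_t] = 4/9 + 59*exp(-3*t)/9

Taking expectations and using E[dB_t] = 0, the mean m(t) = E[X_t] satisfies the ODE m'(t) = a m(t) + b with m(0) = x_0. With a = -3, b = 4/3, x_0 = 7, the solution is
  m(t) = x_0 * exp(a t) + (b/a) * (exp(a t) - 1)
       = 7 * exp((-3) t) + ((4/3)/(-3)) * (exp((-3) t) - 1)
       = 4/9 + 59*exp(-3*t)/9.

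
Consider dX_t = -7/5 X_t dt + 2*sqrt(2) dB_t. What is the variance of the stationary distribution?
lim Var(X_t) = 20/7

The OU SDE dX = -theta X dt + sigma dB admits the integrating factor exp(theta t): d(exp(theta t) X_t) = sigma exp(theta t) dB_t. Integrating from 0 to t gives X_t = x_0 * exp(-theta t) + sigma * int_0^t exp(-theta (t-s)) dB_s for any initial x_0. The Itô integral has variance (by the Itô isometry) sigma^2 * int_0^t exp(-2 theta (t - s)) ds = sigma^2 * (1 - exp(-2 theta t)) / (2 theta), independent of x_0.
With theta = 7/5, sigma = 2*sqrt(2):
  Var(X_t) = (2*sqrt(2))^2 * (1 - exp(-2*7/5 t)) / (2 * 7/5) = 20/7 - 20*exp(-14*t/5)/7.
As t -> infinity, exp(-2*7/5 t) -> 0, so the stationary variance is sigma^2 / (2 theta) = 20/7.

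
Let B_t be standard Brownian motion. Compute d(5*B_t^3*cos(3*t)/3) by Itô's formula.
d(5*B_t^3*cos(3*t)/3) = (5*B_t*(-B_t^2*sin(3*t) + cos(3*t))) dt + (5*B_t^2*cos(3*t)) dB_t

Itô's formula for f(t, x): d f(t, B_t) = (f_t + (1/2) f_xx) dt + f_x dB_t. Compute partials of f(t, x) = 5*x^3*cos(3*t)/3:
  f_t(t,x)  = -5*x^3*sin(3*t)
  f_x(t,x)  = 5*x^2*cos(3*t)
  f_xx(t,x) = 10*x*cos(3*t)
Assemble drift = f_t + (1/2) f_xx = 5*x*(-x^2*sin(3*t) + cos(3*t)) and diffusion = f_x = 5*x^2*cos(3*t). Substituting x = B_t:
  d(5*B_t^3*cos(3*t)/3) = (5*B_t*(-B_t^2*sin(3*t) + cos(3*t))) dt + (5*B_t^2*cos(3*t)) dB_t.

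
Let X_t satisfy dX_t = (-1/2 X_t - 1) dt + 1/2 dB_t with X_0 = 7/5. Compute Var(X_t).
Var(X_t) = (exp(t) - 1)*exp(-t)/4

The variance V(t) = Var(X_t) satisfies V'(t) = 2 a V(t) + c^2 with V(0) = 0 (drift coefficient is linear in X, diffusion is constant). With a = -1/2, c = 1/2, the solution is
  V(t) = (c^2 / (2 a)) * (exp(2 a t) - 1)
       = ((1/2)^2 / (2*(-1/2))) * (exp((-1) t) - 1)
       = (exp(t) - 1)*exp(-t)/4.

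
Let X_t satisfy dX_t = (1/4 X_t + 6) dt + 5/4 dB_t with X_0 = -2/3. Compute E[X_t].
E[X_t] = 70*exp(t/4)/3 - 24

Taking expectations and using E[dB_t] = 0, the mean m(t) = E[X_t] satisfies the ODE m'(t) = a m(t) + b with m(0) = x_0. With a = 1/4, b = 6, x_0 = -2/3, the solution is
  m(t) = x_0 * exp(a t) + (b/a) * (exp(a t) - 1)
       = (-2/3) * exp((1/4) t) + (6/(1/4)) * (exp((1/4) t) - 1)
       = 70*exp(t/4)/3 - 24.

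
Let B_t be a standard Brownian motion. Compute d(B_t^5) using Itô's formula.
d(B_t^5) = (10*B_t^3) dt + (5*B_t^4) dB_t

Itô's formula for f(B_t) gives d f(B_t) = f'(B_t) dB_t + (1/2) f''(B_t) dt. Compute derivatives of f(x) = x^5:
  f'(x)  = 5*x^4
  f''(x) = 20*x^3
Substitute x = B_t and multiply the f'' term by 1/2:
  drift     = (1/2) * (20*x^3) evaluated at B_t = 10*B_t^3
  diffusion = (5*x^4) evaluated at B_t = 5*B_t^4
Therefore d(B_t^5) = (10*B_t^3) dt + (5*B_t^4) dB_t.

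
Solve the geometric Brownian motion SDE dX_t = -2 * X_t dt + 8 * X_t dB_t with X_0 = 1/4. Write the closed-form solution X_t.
X_t = 1/4 * exp((-34) * t + (8) * B_t)

For GBM dX = mu X dt + sigma X dB with X_0 = x_0, apply Itô to Y = log X: dY = (mu - sigma^2/2) dt + sigma dB, so Y_t = log(x_0) + (mu - sigma^2/2) t + sigma B_t and hence X_t = x_0 * exp((mu - sigma^2/2) t + sigma B_t).
With mu = -2, sigma = 8, x_0 = 1/4, this gives:
  X_t = 1/4 * exp((-34) * t + (8) * B_t).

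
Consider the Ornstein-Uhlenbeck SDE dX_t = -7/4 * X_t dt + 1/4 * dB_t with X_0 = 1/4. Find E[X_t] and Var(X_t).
E[X_t] = exp(-7*t/4)/4; Var(X_t) = 1/56 - exp(-7*t/2)/56

The OU SDE dX = -theta X dt + sigma dB admits the integrating factor exp(theta t): d(exp(theta t) X_t) = sigma exp(theta t) dB_t. Integrating from 0 to t:
  X_t = x_0 * exp(-theta t) + sigma * int_0^t exp(-theta (t-s)) dB_s.
The Itô integral has mean 0 and (by the Itô isometry) variance sigma^2 * int_0^t exp(-2 theta (t - s)) ds = sigma^2 * (1 - exp(-2 theta t)) / (2 theta).
With theta = 7/4, sigma = 1/4, x_0 = 1/4:
  E[X_t] = 1/4 * exp(-7/4 t) = exp(-7*t/4)/4
  Var(X_t) = (1/4)^2 * (1 - exp(-2*7/4 t)) / (2 * 7/4) = 1/56 - exp(-7*t/2)/56.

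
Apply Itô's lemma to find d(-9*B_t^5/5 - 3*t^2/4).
d(-9*B_t^5/5 - 3*t^2/4) = (-18*B_t^3 - 3*t/2) dt + (-9*B_t^4) dB_t

Itô's formula for f(t, x): d f(t, B_t) = (f_t + (1/2) f_xx) dt + f_x dB_t. Compute partials of f(t, x) = -3*t^2/4 - 9*x^5/5:
  f_t(t,x)  = -3*t/2
  f_x(t,x)  = -9*x^4
  f_xx(t,x) = -36*x^3
Assemble drift = f_t + (1/2) f_xx = -3*t/2 - 18*x^3 and diffusion = f_x = -9*x^4. Substituting x = B_t:
  d(-9*B_t^5/5 - 3*t^2/4) = (-18*B_t^3 - 3*t/2) dt + (-9*B_t^4) dB_t.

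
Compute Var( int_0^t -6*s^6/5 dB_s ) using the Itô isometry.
Var = 36*t^13/325

The Itô integral of a deterministic integrand f(s) has mean 0 because each increment f(s) * (B_{s+ds} - B_s) has mean 0. By the Itô isometry:
  Var( int_0^t f(s) dB_s ) = E[ (int_0^t f(s) dB_s)^2 ] = int_0^t f(s)^2 ds.
Here f(s) = -6*s^6/5, so f(s)^2 = 36*s^12/25. Integrate:
  int_0^t (36*s^12/25) ds = 36*t^13/325.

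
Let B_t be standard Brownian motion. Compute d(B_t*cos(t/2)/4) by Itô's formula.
d(B_t*cos(t/2)/4) = (-B_t*sin(t/2)/8) dt + (cos(t/2)/4) dB_t

Itô's formula for f(t, x): d f(t, B_t) = (f_t + (1/2) f_xx) dt + f_x dB_t. Compute partials of f(t, x) = x*cos(t/2)/4:
  f_t(t,x)  = -x*sin(t/2)/8
  f_x(t,x)  = cos(t/2)/4
  f_xx(t,x) = 0
Assemble drift = f_t + (1/2) f_xx = -x*sin(t/2)/8 and diffusion = f_x = cos(t/2)/4. Substituting x = B_t:
  d(B_t*cos(t/2)/4) = (-B_t*sin(t/2)/8) dt + (cos(t/2)/4) dB_t.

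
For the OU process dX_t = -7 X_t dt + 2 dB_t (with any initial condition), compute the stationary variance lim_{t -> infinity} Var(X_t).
lim Var(X_t) = 2/7

The OU SDE dX = -theta X dt + sigma dB admits the integrating factor exp(theta t): d(exp(theta t) X_t) = sigma exp(theta t) dB_t. Integrating from 0 to t gives X_t = x_0 * exp(-theta t) + sigma * int_0^t exp(-theta (t-s)) dB_s for any initial x_0. The Itô integral has variance (by the Itô isometry) sigma^2 * int_0^t exp(-2 theta (t - s)) ds = sigma^2 * (1 - exp(-2 theta t)) / (2 theta), independent of x_0.
With theta = 7, sigma = 2:
  Var(X_t) = (2)^2 * (1 - exp(-2*7 t)) / (2 * 7) = 2/7 - 2*exp(-14*t)/7.
As t -> infinity, exp(-2*7 t) -> 0, so the stationary variance is sigma^2 / (2 theta) = 2/7.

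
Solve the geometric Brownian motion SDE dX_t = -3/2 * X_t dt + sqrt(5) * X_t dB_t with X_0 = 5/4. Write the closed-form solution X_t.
X_t = 5/4 * exp((-4) * t + (sqrt(5)) * B_t)

For GBM dX = mu X dt + sigma X dB with X_0 = x_0, apply Itô to Y = log X: dY = (mu - sigma^2/2) dt + sigma dB, so Y_t = log(x_0) + (mu - sigma^2/2) t + sigma B_t and hence X_t = x_0 * exp((mu - sigma^2/2) t + sigma B_t).
With mu = -3/2, sigma = sqrt(5), x_0 = 5/4, this gives:
  X_t = 5/4 * exp((-4) * t + (sqrt(5)) * B_t).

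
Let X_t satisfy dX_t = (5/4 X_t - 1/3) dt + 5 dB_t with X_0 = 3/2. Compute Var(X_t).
Var(X_t) = 10*exp(5*t/2) - 10

The variance V(t) = Var(X_t) satisfies V'(t) = 2 a V(t) + c^2 with V(0) = 0 (drift coefficient is linear in X, diffusion is constant). With a = 5/4, c = 5, the solution is
  V(t) = (c^2 / (2 a)) * (exp(2 a t) - 1)
       = (5^2 / (2*(5/4))) * (exp((5/2) t) - 1)
       = 10*exp(5*t/2) - 10.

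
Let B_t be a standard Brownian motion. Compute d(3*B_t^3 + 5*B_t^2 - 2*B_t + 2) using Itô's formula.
d(3*B_t^3 + 5*B_t^2 - 2*B_t + 2) = (9*B_t + 5) dt + (9*B_t^2 + 10*B_t - 2) dB_t

Itô's formula for f(B_t) gives d f(B_t) = f'(B_t) dB_t + (1/2) f''(B_t) dt. Compute derivatives of f(x) = 3*x^3 + 5*x^2 - 2*x + 2:
  f'(x)  = 9*x^2 + 10*x - 2
  f''(x) = 18*x + 10
Substitute x = B_t and multiply the f'' term by 1/2:
  drift     = (1/2) * (18*x + 10) evaluated at B_t = 9*B_t + 5
  diffusion = (9*x^2 + 10*x - 2) evaluated at B_t = 9*B_t^2 + 10*B_t - 2
Therefore d(3*B_t^3 + 5*B_t^2 - 2*B_t + 2) = (9*B_t + 5) dt + (9*B_t^2 + 10*B_t - 2) dB_t.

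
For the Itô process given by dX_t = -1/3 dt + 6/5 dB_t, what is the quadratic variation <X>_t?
<X>_t = 36*t/25

For an Itô process dX_t = a(t) dt + b(t) dB_t, the quadratic variation is <X>_t = int_0^t b(s)^2 ds (the drift term does not contribute). Here b(s) = 6/5, so
  b(s)^2 = 36/25.
Integrating from 0 to t:
  <X>_t = int_0^t (36/25) ds = 36*t/25.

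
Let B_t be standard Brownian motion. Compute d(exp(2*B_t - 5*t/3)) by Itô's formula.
d(exp(2*B_t - 5*t/3)) = (exp(2*B_t - 5*t/3)/3) dt + (2*exp(2*B_t - 5*t/3)) dB_t

Itô's formula for f(t, x): d f(t, B_t) = (f_t + (1/2) f_xx) dt + f_x dB_t. Compute partials of f(t, x) = exp(-5*t/3 + 2*x):
  f_t(t,x)  = -5*exp(-5*t/3 + 2*x)/3
  f_x(t,x)  = 2*exp(-5*t/3 + 2*x)
  f_xx(t,x) = 4*exp(-5*t/3 + 2*x)
Assemble drift = f_t + (1/2) f_xx = exp(-5*t/3 + 2*x)/3 and diffusion = f_x = 2*exp(-5*t/3 + 2*x). Substituting x = B_t:
  d(exp(2*B_t - 5*t/3)) = (exp(2*B_t - 5*t/3)/3) dt + (2*exp(2*B_t - 5*t/3)) dB_t.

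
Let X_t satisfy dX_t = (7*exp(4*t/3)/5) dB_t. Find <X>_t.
<X>_t = 147*exp(8*t/3)/200 - 147/200

For an Itô process dX_t = a(t) dt + b(t) dB_t, the quadratic variation is <X>_t = int_0^t b(s)^2 ds (the drift term does not contribute). Here b(s) = 7*exp(4*s/3)/5, so
  b(s)^2 = 49*exp(8*s/3)/25.
Integrating from 0 to t:
  <X>_t = int_0^t (49*exp(8*s/3)/25) ds = 147*exp(8*t/3)/200 - 147/200.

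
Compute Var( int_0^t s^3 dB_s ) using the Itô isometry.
Var = t^7/7

The Itô integral of a deterministic integrand f(s) has mean 0 because each increment f(s) * (B_{s+ds} - B_s) has mean 0. By the Itô isometry:
  Var( int_0^t f(s) dB_s ) = E[ (int_0^t f(s) dB_s)^2 ] = int_0^t f(s)^2 ds.
Here f(s) = s^3, so f(s)^2 = s^6. Integrate:
  int_0^t (s^6) ds = t^7/7.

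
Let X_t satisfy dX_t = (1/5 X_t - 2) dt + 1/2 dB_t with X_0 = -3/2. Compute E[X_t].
E[X_t] = 10 - 23*exp(t/5)/2

Taking expectations and using E[dB_t] = 0, the mean m(t) = E[X_t] satisfies the ODE m'(t) = a m(t) + b with m(0) = x_0. With a = 1/5, b = -2, x_0 = -3/2, the solution is
  m(t) = x_0 * exp(a t) + (b/a) * (exp(a t) - 1)
       = (-3/2) * exp((1/5) t) + ((-2)/(1/5)) * (exp((1/5) t) - 1)
       = 10 - 23*exp(t/5)/2.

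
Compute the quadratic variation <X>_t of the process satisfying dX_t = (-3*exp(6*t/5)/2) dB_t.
<X>_t = 15*exp(12*t/5)/16 - 15/16

For an Itô process dX_t = a(t) dt + b(t) dB_t, the quadratic variation is <X>_t = int_0^t b(s)^2 ds (the drift term does not contribute). Here b(s) = -3*exp(6*s/5)/2, so
  b(s)^2 = 9*exp(12*s/5)/4.
Integrating from 0 to t:
  <X>_t = int_0^t (9*exp(12*s/5)/4) ds = 15*exp(12*t/5)/16 - 15/16.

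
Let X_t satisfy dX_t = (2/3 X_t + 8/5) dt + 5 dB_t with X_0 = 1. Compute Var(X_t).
Var(X_t) = 75*exp(4*t/3)/4 - 75/4

The variance V(t) = Var(X_t) satisfies V'(t) = 2 a V(t) + c^2 with V(0) = 0 (drift coefficient is linear in X, diffusion is constant). With a = 2/3, c = 5, the solution is
  V(t) = (c^2 / (2 a)) * (exp(2 a t) - 1)
       = (5^2 / (2*(2/3))) * (exp((4/3) t) - 1)
       = 75*exp(4*t/3)/4 - 75/4.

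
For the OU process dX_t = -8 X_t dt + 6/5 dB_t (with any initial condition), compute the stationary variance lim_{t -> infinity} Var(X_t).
lim Var(X_t) = 9/100

The OU SDE dX = -theta X dt + sigma dB admits the integrating factor exp(theta t): d(exp(theta t) X_t) = sigma exp(theta t) dB_t. Integrating from 0 to t gives X_t = x_0 * exp(-theta t) + sigma * int_0^t exp(-theta (t-s)) dB_s for any initial x_0. The Itô integral has variance (by the Itô isometry) sigma^2 * int_0^t exp(-2 theta (t - s)) ds = sigma^2 * (1 - exp(-2 theta t)) / (2 theta), independent of x_0.
With theta = 8, sigma = 6/5:
  Var(X_t) = (6/5)^2 * (1 - exp(-2*8 t)) / (2 * 8) = 9/100 - 9*exp(-16*t)/100.
As t -> infinity, exp(-2*8 t) -> 0, so the stationary variance is sigma^2 / (2 theta) = 9/100.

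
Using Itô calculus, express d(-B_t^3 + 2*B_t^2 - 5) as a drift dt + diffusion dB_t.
d(-B_t^3 + 2*B_t^2 - 5) = (2 - 3*B_t) dt + (B_t*(4 - 3*B_t)) dB_t

Itô's formula for f(B_t) gives d f(B_t) = f'(B_t) dB_t + (1/2) f''(B_t) dt. Compute derivatives of f(x) = -x^3 + 2*x^2 - 5:
  f'(x)  = x*(4 - 3*x)
  f''(x) = 4 - 6*x
Substitute x = B_t and multiply the f'' term by 1/2:
  drift     = (1/2) * (4 - 6*x) evaluated at B_t = 2 - 3*B_t
  diffusion = (x*(4 - 3*x)) evaluated at B_t = B_t*(4 - 3*B_t)
Therefore d(-B_t^3 + 2*B_t^2 - 5) = (2 - 3*B_t) dt + (B_t*(4 - 3*B_t)) dB_t.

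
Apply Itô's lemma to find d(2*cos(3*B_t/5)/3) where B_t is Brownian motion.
d(2*cos(3*B_t/5)/3) = (-3*cos(3*B_t/5)/25) dt + (-2*sin(3*B_t/5)/5) dB_t

Itô's formula for f(B_t) gives d f(B_t) = f'(B_t) dB_t + (1/2) f''(B_t) dt. Compute derivatives of f(x) = 2*cos(3*x/5)/3:
  f'(x)  = -2*sin(3*x/5)/5
  f''(x) = -6*cos(3*x/5)/25
Substitute x = B_t and multiply the f'' term by 1/2:
  drift     = (1/2) * (-6*cos(3*x/5)/25) evaluated at B_t = -3*cos(3*B_t/5)/25
  diffusion = (-2*sin(3*x/5)/5) evaluated at B_t = -2*sin(3*B_t/5)/5
Therefore d(2*cos(3*B_t/5)/3) = (-3*cos(3*B_t/5)/25) dt + (-2*sin(3*B_t/5)/5) dB_t.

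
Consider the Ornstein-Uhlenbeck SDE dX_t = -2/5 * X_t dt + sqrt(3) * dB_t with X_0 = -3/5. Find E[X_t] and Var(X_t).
E[X_t] = -3*exp(-2*t/5)/5; Var(X_t) = 15/4 - 15*exp(-4*t/5)/4

The OU SDE dX = -theta X dt + sigma dB admits the integrating factor exp(theta t): d(exp(theta t) X_t) = sigma exp(theta t) dB_t. Integrating from 0 to t:
  X_t = x_0 * exp(-theta t) + sigma * int_0^t exp(-theta (t-s)) dB_s.
The Itô integral has mean 0 and (by the Itô isometry) variance sigma^2 * int_0^t exp(-2 theta (t - s)) ds = sigma^2 * (1 - exp(-2 theta t)) / (2 theta).
With theta = 2/5, sigma = sqrt(3), x_0 = -3/5:
  E[X_t] = -3/5 * exp(-2/5 t) = -3*exp(-2*t/5)/5
  Var(X_t) = (sqrt(3))^2 * (1 - exp(-2*2/5 t)) / (2 * 2/5) = 15/4 - 15*exp(-4*t/5)/4.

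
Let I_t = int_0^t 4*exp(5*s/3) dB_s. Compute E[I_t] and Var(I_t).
E[I_t] = 0; Var(I_t) = 24*exp(10*t/3)/5 - 24/5

The Itô integral of a deterministic integrand f(s) has mean 0 because each increment f(s) * (B_{s+ds} - B_s) has mean 0. By the Itô isometry:
  Var( int_0^t f(s) dB_s ) = E[ (int_0^t f(s) dB_s)^2 ] = int_0^t f(s)^2 ds.
Here f(s) = 4*exp(5*s/3), so f(s)^2 = 16*exp(10*s/3). Integrate:
  int_0^t (16*exp(10*s/3)) ds = 24*exp(10*t/3)/5 - 24/5.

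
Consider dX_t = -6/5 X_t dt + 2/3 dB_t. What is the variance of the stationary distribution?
lim Var(X_t) = 5/27

The OU SDE dX = -theta X dt + sigma dB admits the integrating factor exp(theta t): d(exp(theta t) X_t) = sigma exp(theta t) dB_t. Integrating from 0 to t gives X_t = x_0 * exp(-theta t) + sigma * int_0^t exp(-theta (t-s)) dB_s for any initial x_0. The Itô integral has variance (by the Itô isometry) sigma^2 * int_0^t exp(-2 theta (t - s)) ds = sigma^2 * (1 - exp(-2 theta t)) / (2 theta), independent of x_0.
With theta = 6/5, sigma = 2/3:
  Var(X_t) = (2/3)^2 * (1 - exp(-2*6/5 t)) / (2 * 6/5) = 5/27 - 5*exp(-12*t/5)/27.
As t -> infinity, exp(-2*6/5 t) -> 0, so the stationary variance is sigma^2 / (2 theta) = 5/27.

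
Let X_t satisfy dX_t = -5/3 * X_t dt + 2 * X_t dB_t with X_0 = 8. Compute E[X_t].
E[X_t] = 8*exp(-5*t/3)

For GBM dX = mu X dt + sigma X dB with X_0 = x_0, apply Itô to Y = log X: dY = (mu - sigma^2/2) dt + sigma dB, so Y_t = log(x_0) + (mu - sigma^2/2) t + sigma B_t and hence X_t = x_0 * exp((mu - sigma^2/2) t + sigma B_t).
With mu = -5/3, sigma = 2, x_0 = 8, this gives:
  X_t = 8 * exp((-11/3) * t + (2) * B_t).
Since sigma*B_t ~ Normal(0, sigma^2 t), E[exp(sigma*B_t)] = exp(sigma^2 t / 2); so E[X_t] = x_0 * exp((mu - sigma^2/2) t) * exp(sigma^2 t / 2) = x_0 * exp(mu t) = 8*exp(-5*t/3).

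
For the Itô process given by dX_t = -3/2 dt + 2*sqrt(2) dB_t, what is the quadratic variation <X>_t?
<X>_t = 8*t

For an Itô process dX_t = a(t) dt + b(t) dB_t, the quadratic variation is <X>_t = int_0^t b(s)^2 ds (the drift term does not contribute). Here b(s) = 2*sqrt(2), so
  b(s)^2 = 8.
Integrating from 0 to t:
  <X>_t = int_0^t (8) ds = 8*t.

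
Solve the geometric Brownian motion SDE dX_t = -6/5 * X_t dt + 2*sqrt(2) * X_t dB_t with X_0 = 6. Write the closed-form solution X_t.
X_t = 6 * exp((-26/5) * t + (2*sqrt(2)) * B_t)

For GBM dX = mu X dt + sigma X dB with X_0 = x_0, apply Itô to Y = log X: dY = (mu - sigma^2/2) dt + sigma dB, so Y_t = log(x_0) + (mu - sigma^2/2) t + sigma B_t and hence X_t = x_0 * exp((mu - sigma^2/2) t + sigma B_t).
With mu = -6/5, sigma = 2*sqrt(2), x_0 = 6, this gives:
  X_t = 6 * exp((-26/5) * t + (2*sqrt(2)) * B_t).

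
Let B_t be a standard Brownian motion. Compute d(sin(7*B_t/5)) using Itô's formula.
d(sin(7*B_t/5)) = (-49*sin(7*B_t/5)/50) dt + (7*cos(7*B_t/5)/5) dB_t

Itô's formula for f(B_t) gives d f(B_t) = f'(B_t) dB_t + (1/2) f''(B_t) dt. Compute derivatives of f(x) = sin(7*x/5):
  f'(x)  = 7*cos(7*x/5)/5
  f''(x) = -49*sin(7*x/5)/25
Substitute x = B_t and multiply the f'' term by 1/2:
  drift     = (1/2) * (-49*sin(7*x/5)/25) evaluated at B_t = -49*sin(7*B_t/5)/50
  diffusion = (7*cos(7*x/5)/5) evaluated at B_t = 7*cos(7*B_t/5)/5
Therefore d(sin(7*B_t/5)) = (-49*sin(7*B_t/5)/50) dt + (7*cos(7*B_t/5)/5) dB_t.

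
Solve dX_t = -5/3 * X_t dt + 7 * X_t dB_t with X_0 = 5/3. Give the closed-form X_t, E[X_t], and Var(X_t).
X_t = 5/3 * exp((-157/6) t + (7) B_t); E[X_t] = 5*exp(-5*t/3)/3; Var(X_t) = (25*exp(49*t) - 25)*exp(-10*t/3)/9

For GBM dX = mu X dt + sigma X dB with X_0 = x_0, apply Itô to Y = log X: dY = (mu - sigma^2/2) dt + sigma dB, so Y_t = log(x_0) + (mu - sigma^2/2) t + sigma B_t and hence X_t = x_0 * exp((mu - sigma^2/2) t + sigma B_t).
With mu = -5/3, sigma = 7, x_0 = 5/3, this gives:
  X_t = 5/3 * exp((-157/6) * t + (7) * B_t).
Since sigma*B_t ~ Normal(0, sigma^2 t), E[exp(sigma*B_t)] = exp(sigma^2 t / 2); so E[X_t] = x_0 * exp((mu - sigma^2/2) t) * exp(sigma^2 t / 2) = x_0 * exp(mu t) = 5*exp(-5*t/3)/3.
Var(X_t) = E[X_t^2] - (E[X_t])^2 = x_0^2 * exp(2 mu t) * (exp(sigma^2 t) - 1) = (25*exp(49*t) - 25)*exp(-10*t/3)/9.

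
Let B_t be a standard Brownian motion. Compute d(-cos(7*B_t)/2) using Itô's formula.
d(-cos(7*B_t)/2) = (49*cos(7*B_t)/4) dt + (7*sin(7*B_t)/2) dB_t

Itô's formula for f(B_t) gives d f(B_t) = f'(B_t) dB_t + (1/2) f''(B_t) dt. Compute derivatives of f(x) = -cos(7*x)/2:
  f'(x)  = 7*sin(7*x)/2
  f''(x) = 49*cos(7*x)/2
Substitute x = B_t and multiply the f'' term by 1/2:
  drift     = (1/2) * (49*cos(7*x)/2) evaluated at B_t = 49*cos(7*B_t)/4
  diffusion = (7*sin(7*x)/2) evaluated at B_t = 7*sin(7*B_t)/2
Therefore d(-cos(7*B_t)/2) = (49*cos(7*B_t)/4) dt + (7*sin(7*B_t)/2) dB_t.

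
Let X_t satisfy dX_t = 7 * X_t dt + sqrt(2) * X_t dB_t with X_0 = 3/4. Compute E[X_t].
E[X_t] = 3*exp(7*t)/4

For GBM dX = mu X dt + sigma X dB with X_0 = x_0, apply Itô to Y = log X: dY = (mu - sigma^2/2) dt + sigma dB, so Y_t = log(x_0) + (mu - sigma^2/2) t + sigma B_t and hence X_t = x_0 * exp((mu - sigma^2/2) t + sigma B_t).
With mu = 7, sigma = sqrt(2), x_0 = 3/4, this gives:
  X_t = 3/4 * exp((6) * t + (sqrt(2)) * B_t).
Since sigma*B_t ~ Normal(0, sigma^2 t), E[exp(sigma*B_t)] = exp(sigma^2 t / 2); so E[X_t] = x_0 * exp((mu - sigma^2/2) t) * exp(sigma^2 t / 2) = x_0 * exp(mu t) = 3*exp(7*t)/4.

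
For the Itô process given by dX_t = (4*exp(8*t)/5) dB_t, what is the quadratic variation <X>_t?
<X>_t = exp(16*t)/25 - 1/25

For an Itô process dX_t = a(t) dt + b(t) dB_t, the quadratic variation is <X>_t = int_0^t b(s)^2 ds (the drift term does not contribute). Here b(s) = 4*exp(8*s)/5, so
  b(s)^2 = 16*exp(16*s)/25.
Integrating from 0 to t:
  <X>_t = int_0^t (16*exp(16*s)/25) ds = exp(16*t)/25 - 1/25.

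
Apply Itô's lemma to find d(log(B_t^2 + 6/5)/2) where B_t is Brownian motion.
d(log(B_t^2 + 6/5)/2) = (5*(6 - 5*B_t^2)/(2*(5*B_t^2 + 6)^2)) dt + (5*B_t/(5*B_t^2 + 6)) dB_t

Itô's formula for f(B_t) gives d f(B_t) = f'(B_t) dB_t + (1/2) f''(B_t) dt. Compute derivatives of f(x) = log(x^2 + 6/5)/2:
  f'(x)  = 5*x/(5*x^2 + 6)
  f''(x) = 5*(6 - 5*x^2)/(5*x^2 + 6)^2
Substitute x = B_t and multiply the f'' term by 1/2:
  drift     = (1/2) * (5*(6 - 5*x^2)/(5*x^2 + 6)^2) evaluated at B_t = 5*(6 - 5*B_t^2)/(2*(5*B_t^2 + 6)^2)
  diffusion = (5*x/(5*x^2 + 6)) evaluated at B_t = 5*B_t/(5*B_t^2 + 6)
Therefore d(log(B_t^2 + 6/5)/2) = (5*(6 - 5*B_t^2)/(2*(5*B_t^2 + 6)^2)) dt + (5*B_t/(5*B_t^2 + 6)) dB_t.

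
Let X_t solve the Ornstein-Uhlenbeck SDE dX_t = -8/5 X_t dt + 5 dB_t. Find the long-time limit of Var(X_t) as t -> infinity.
lim Var(X_t) = 125/16

The OU SDE dX = -theta X dt + sigma dB admits the integrating factor exp(theta t): d(exp(theta t) X_t) = sigma exp(theta t) dB_t. Integrating from 0 to t gives X_t = x_0 * exp(-theta t) + sigma * int_0^t exp(-theta (t-s)) dB_s for any initial x_0. The Itô integral has variance (by the Itô isometry) sigma^2 * int_0^t exp(-2 theta (t - s)) ds = sigma^2 * (1 - exp(-2 theta t)) / (2 theta), independent of x_0.
With theta = 8/5, sigma = 5:
  Var(X_t) = (5)^2 * (1 - exp(-2*8/5 t)) / (2 * 8/5) = 125/16 - 125*exp(-16*t/5)/16.
As t -> infinity, exp(-2*8/5 t) -> 0, so the stationary variance is sigma^2 / (2 theta) = 125/16.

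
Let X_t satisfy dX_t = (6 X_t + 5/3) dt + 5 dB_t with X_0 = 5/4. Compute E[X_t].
E[X_t] = 55*exp(6*t)/36 - 5/18

Taking expectations and using E[dB_t] = 0, the mean m(t) = E[X_t] satisfies the ODE m'(t) = a m(t) + b with m(0) = x_0. With a = 6, b = 5/3, x_0 = 5/4, the solution is
  m(t) = x_0 * exp(a t) + (b/a) * (exp(a t) - 1)
       = (5/4) * exp(6 t) + ((5/3)/6) * (exp(6 t) - 1)
       = 55*exp(6*t)/36 - 5/18.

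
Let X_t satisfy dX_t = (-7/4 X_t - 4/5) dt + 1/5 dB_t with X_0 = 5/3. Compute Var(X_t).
Var(X_t) = 2/175 - 2*exp(-7*t/2)/175

The variance V(t) = Var(X_t) satisfies V'(t) = 2 a V(t) + c^2 with V(0) = 0 (drift coefficient is linear in X, diffusion is constant). With a = -7/4, c = 1/5, the solution is
  V(t) = (c^2 / (2 a)) * (exp(2 a t) - 1)
       = ((1/5)^2 / (2*(-7/4))) * (exp((-7/2) t) - 1)
       = 2/175 - 2*exp(-7*t/2)/175.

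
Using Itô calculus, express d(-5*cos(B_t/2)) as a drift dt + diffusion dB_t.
d(-5*cos(B_t/2)) = (5*cos(B_t/2)/8) dt + (5*sin(B_t/2)/2) dB_t

Itô's formula for f(B_t) gives d f(B_t) = f'(B_t) dB_t + (1/2) f''(B_t) dt. Compute derivatives of f(x) = -5*cos(x/2):
  f'(x)  = 5*sin(x/2)/2
  f''(x) = 5*cos(x/2)/4
Substitute x = B_t and multiply the f'' term by 1/2:
  drift     = (1/2) * (5*cos(x/2)/4) evaluated at B_t = 5*cos(B_t/2)/8
  diffusion = (5*sin(x/2)/2) evaluated at B_t = 5*sin(B_t/2)/2
Therefore d(-5*cos(B_t/2)) = (5*cos(B_t/2)/8) dt + (5*sin(B_t/2)/2) dB_t.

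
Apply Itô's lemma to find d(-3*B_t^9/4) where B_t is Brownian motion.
d(-3*B_t^9/4) = (-27*B_t^7) dt + (-27*B_t^8/4) dB_t

Itô's formula for f(B_t) gives d f(B_t) = f'(B_t) dB_t + (1/2) f''(B_t) dt. Compute derivatives of f(x) = -3*x^9/4:
  f'(x)  = -27*x^8/4
  f''(x) = -54*x^7
Substitute x = B_t and multiply the f'' term by 1/2:
  drift     = (1/2) * (-54*x^7) evaluated at B_t = -27*B_t^7
  diffusion = (-27*x^8/4) evaluated at B_t = -27*B_t^8/4
Therefore d(-3*B_t^9/4) = (-27*B_t^7) dt + (-27*B_t^8/4) dB_t.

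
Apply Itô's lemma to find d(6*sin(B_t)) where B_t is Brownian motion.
d(6*sin(B_t)) = (-3*sin(B_t)) dt + (6*cos(B_t)) dB_t

Itô's formula for f(B_t) gives d f(B_t) = f'(B_t) dB_t + (1/2) f''(B_t) dt. Compute derivatives of f(x) = 6*sin(x):
  f'(x)  = 6*cos(x)
  f''(x) = -6*sin(x)
Substitute x = B_t and multiply the f'' term by 1/2:
  drift     = (1/2) * (-6*sin(x)) evaluated at B_t = -3*sin(B_t)
  diffusion = (6*cos(x)) evaluated at B_t = 6*cos(B_t)
Therefore d(6*sin(B_t)) = (-3*sin(B_t)) dt + (6*cos(B_t)) dB_t.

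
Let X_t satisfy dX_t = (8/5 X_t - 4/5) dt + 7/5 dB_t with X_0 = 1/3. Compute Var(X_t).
Var(X_t) = 49*exp(16*t/5)/80 - 49/80

The variance V(t) = Var(X_t) satisfies V'(t) = 2 a V(t) + c^2 with V(0) = 0 (drift coefficient is linear in X, diffusion is constant). With a = 8/5, c = 7/5, the solution is
  V(t) = (c^2 / (2 a)) * (exp(2 a t) - 1)
       = ((7/5)^2 / (2*(8/5))) * (exp((16/5) t) - 1)
       = 49*exp(16*t/5)/80 - 49/80.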